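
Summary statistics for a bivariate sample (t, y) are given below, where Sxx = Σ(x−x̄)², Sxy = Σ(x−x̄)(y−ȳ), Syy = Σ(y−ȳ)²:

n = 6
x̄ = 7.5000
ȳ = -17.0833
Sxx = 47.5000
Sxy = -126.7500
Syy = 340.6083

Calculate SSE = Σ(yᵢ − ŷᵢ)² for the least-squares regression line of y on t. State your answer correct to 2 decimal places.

b = Sxy/Sxx = -126.75/47.5 = -2.668421
SSE = Syy − b·Sxy = 340.6083 − (-2.668421)·(-126.75) = 2.385932

2.39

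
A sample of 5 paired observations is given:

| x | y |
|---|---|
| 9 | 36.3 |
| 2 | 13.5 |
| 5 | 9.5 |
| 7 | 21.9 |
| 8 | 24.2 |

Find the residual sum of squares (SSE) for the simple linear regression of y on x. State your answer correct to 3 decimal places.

n = 5, Σx = 31, Σy = 105.4, Σxy = 748.1, Σx² = 223, Σy² = 2655.44
Sxx = Σx² − (Σx)²/n = 223 − 192.2 = 30.8
Sxy = Σxy − (Σx)(Σy)/n = 748.1 − 653.48 = 94.62
Syy = Σy² − (Σy)²/n = 2655.44 − 2221.832 = 433.608
b = Sxy/Sxx = 94.62/30.8 = 3.072078
SSE = Syy − b·Sxy = 433.608 − 3.072078·94.62 = 142.927987

142.928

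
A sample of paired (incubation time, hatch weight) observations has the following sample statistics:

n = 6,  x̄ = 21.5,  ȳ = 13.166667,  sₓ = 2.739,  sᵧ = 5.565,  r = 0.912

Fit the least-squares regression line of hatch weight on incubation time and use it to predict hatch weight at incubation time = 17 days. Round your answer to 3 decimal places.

b = r · sᵧ/sₓ = 0.912 · 5.565/2.739 = 1.852968
a = ȳ − b·x̄ = 13.166667 − 1.852968·21.5 = -26.672150
ŷ(17) = a + b·17 = -26.672150 + 1.852968·17 = 4.828310

4.828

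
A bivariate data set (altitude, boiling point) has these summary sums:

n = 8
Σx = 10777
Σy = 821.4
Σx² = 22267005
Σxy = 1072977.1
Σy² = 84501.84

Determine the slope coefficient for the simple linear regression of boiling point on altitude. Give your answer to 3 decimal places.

-0.004

Sxx = Σx² − (Σx)²/n = 22267005 − 14517966.125 = 7749038.875
Sxy = Σxy − (Σx)(Σy)/n = 1072977.1 − 1106528.475 = -33551.375
b = Sxy/Sxx = -33551.375/7749038.875 = -0.004330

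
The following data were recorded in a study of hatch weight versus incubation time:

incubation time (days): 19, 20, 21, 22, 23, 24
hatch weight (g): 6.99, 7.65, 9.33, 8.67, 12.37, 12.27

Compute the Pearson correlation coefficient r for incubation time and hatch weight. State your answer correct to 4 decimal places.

n = 6, Σx = 129, Σy = 57.28, Σxy = 1251.47, Σx² = 2791, Σy² = 573.1702
Sxx = Σx² − (Σx)²/n = 2791 − 2773.5 = 17.5
Sxy = Σxy − (Σx)(Σy)/n = 1251.47 − 1231.52 = 19.95
Syy = Σy² − (Σy)²/n = 573.1702 − 546.833067 = 26.337133
r = Sxy/√(Sxx·Syy) = 19.95/√(460.899833) = 19.95/21.468578 = 0.929265

0.9293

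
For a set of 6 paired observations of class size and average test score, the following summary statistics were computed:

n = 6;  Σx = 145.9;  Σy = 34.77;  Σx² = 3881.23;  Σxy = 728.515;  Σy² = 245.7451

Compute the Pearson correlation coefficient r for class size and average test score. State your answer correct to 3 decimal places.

-0.963

Sxx = Σx² − (Σx)²/n = 3881.23 − 3547.801667 = 333.428333
Sxy = Σxy − (Σx)(Σy)/n = 728.515 − 845.4905 = -116.9755
Syy = Σy² − (Σy)²/n = 245.7451 − 201.49215 = 44.25295
r = Sxy/√(Sxx·Syy) = -116.9755/√(14755.187364) = -116.9755/121.470932 = -0.962992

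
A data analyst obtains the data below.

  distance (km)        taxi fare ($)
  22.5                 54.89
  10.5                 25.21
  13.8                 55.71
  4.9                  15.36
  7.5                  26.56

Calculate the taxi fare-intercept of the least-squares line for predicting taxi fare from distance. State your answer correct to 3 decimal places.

7.663

n = 5, Σx = 59.2, Σy = 177.73, Σxy = 2542.992, Σx² = 887.2
Sxx = Σx² − (Σx)²/n = 887.2 − 700.928 = 186.272
Sxy = Σxy − (Σx)(Σy)/n = 2542.992 − 2104.3232 = 438.6688
b = Sxy/Sxx = 438.6688/186.272 = 2.354991
a = ȳ − b·x̄ = 35.546 − 2.354991·11.84 = 7.662912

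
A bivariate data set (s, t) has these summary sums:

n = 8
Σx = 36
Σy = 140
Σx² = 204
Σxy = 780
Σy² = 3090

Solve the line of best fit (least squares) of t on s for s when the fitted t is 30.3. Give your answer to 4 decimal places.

Sxx = Σx² − (Σx)²/n = 204 − 162 = 42
Sxy = Σxy − (Σx)(Σy)/n = 780 − 630 = 150
b = Sxy/Sxx = 150/42 = 3.571429
a = ȳ − b·x̄ = 17.5 − 3.571429·4.5 = 1.428571
Set a + b·x = 30.3: x = (30.3 − 1.428571) / 3.571429 = 8.084

8.0840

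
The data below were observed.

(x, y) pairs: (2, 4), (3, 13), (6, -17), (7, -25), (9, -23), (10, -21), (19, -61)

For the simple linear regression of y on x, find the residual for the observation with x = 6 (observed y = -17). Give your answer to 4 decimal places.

-6.4077

n = 7, Σx = 56, Σy = -130, Σxy = -1806, Σx² = 640
Sxx = Σx² − (Σx)²/n = 640 − 448 = 192
Sxy = Σxy − (Σx)(Σy)/n = -1806 − (-1040) = -766
b = Sxy/Sxx = -766/192 = -3.989583
a = ȳ − b·x̄ = -18.571429 − (-3.989583)·8 = 13.345238
ŷ(6) = 13.345238 + (-3.989583)·6 = -10.592262
residual = y − ŷ = -17 − (-10.592262) = -6.407738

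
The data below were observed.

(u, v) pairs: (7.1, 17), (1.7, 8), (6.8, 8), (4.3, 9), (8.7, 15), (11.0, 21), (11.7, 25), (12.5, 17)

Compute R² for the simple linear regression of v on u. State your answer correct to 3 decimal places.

n = 8, Σx = 63.8, Σy = 120, Σxy = 1093.9, Σx² = 607.86, Σy² = 2078
Sxx = Σx² − (Σx)²/n = 607.86 − 508.805 = 99.055
Sxy = Σxy − (Σx)(Σy)/n = 1093.9 − 957 = 136.9
Syy = Σy² − (Σy)²/n = 2078 − 1800 = 278
R² = Sxy²/(Sxx·Syy) = (136.9)²/(99.055·278) = 0.680590

0.681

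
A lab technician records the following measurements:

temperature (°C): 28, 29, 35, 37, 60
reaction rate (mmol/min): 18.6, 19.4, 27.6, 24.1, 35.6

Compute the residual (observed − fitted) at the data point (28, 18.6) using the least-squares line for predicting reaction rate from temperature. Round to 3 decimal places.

n = 5, Σx = 189, Σy = 125.3, Σxy = 5077.1, Σx² = 7819
Sxx = Σx² − (Σx)²/n = 7819 − 7144.2 = 674.8
Sxy = Σxy − (Σx)(Σy)/n = 5077.1 − 4736.34 = 340.76
b = Sxy/Sxx = 340.76/674.8 = 0.504979
a = ȳ − b·x̄ = 25.06 − 0.504979·37.8 = 5.971784
ŷ(28) = 5.971784 + 0.504979·28 = 20.111203
residual = y − ŷ = 18.6 − 20.111203 = -1.511203

-1.511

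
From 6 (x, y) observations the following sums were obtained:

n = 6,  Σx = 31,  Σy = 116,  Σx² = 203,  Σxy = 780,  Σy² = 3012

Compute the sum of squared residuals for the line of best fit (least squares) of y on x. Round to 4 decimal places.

Sxx = Σx² − (Σx)²/n = 203 − 160.166667 = 42.833333
Sxy = Σxy − (Σx)(Σy)/n = 780 − 599.333333 = 180.666667
Syy = Σy² − (Σy)²/n = 3012 − 2242.666667 = 769.333333
b = Sxy/Sxx = 180.666667/42.833333 = 4.217899
SSE = Syy − b·Sxy = 769.333333 − 4.217899·180.666667 = 7.299611

7.2996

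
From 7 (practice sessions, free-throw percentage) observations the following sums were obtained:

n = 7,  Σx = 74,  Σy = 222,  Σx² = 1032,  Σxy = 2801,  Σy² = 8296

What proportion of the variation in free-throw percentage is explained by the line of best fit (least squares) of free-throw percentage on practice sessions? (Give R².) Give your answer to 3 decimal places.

0.658

Sxx = Σx² − (Σx)²/n = 1032 − 782.285714 = 249.714286
Sxy = Σxy − (Σx)(Σy)/n = 2801 − 2346.857143 = 454.142857
Syy = Σy² − (Σy)²/n = 8296 − 7040.571429 = 1255.428571
R² = Sxy²/(Sxx·Syy) = (454.142857)²/(249.714286·1255.428571) = 0.657884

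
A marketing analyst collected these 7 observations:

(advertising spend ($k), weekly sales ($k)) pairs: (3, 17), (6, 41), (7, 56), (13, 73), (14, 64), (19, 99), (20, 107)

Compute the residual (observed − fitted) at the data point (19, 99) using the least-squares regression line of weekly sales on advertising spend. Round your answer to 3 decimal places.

n = 7, Σx = 82, Σy = 457, Σxy = 6555, Σx² = 1220
Sxx = Σx² − (Σx)²/n = 1220 − 960.571429 = 259.428571
Sxy = Σxy − (Σx)(Σy)/n = 6555 − 5353.428571 = 1201.571429
b = Sxy/Sxx = 1201.571429/259.428571 = 4.631608
a = ȳ − b·x̄ = 65.285714 − 4.631608·11.714286 = 11.029736
ŷ(19) = 11.029736 + 4.631608·19 = 99.030286
residual = y − ŷ = 99 − 99.030286 = -0.030286

-0.030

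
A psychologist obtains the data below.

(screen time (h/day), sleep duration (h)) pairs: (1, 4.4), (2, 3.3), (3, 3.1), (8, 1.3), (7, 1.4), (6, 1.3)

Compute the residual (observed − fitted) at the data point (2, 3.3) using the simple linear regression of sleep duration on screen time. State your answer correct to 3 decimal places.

n = 6, Σx = 27, Σy = 14.8, Σxy = 48.3, Σx² = 163
Sxx = Σx² − (Σx)²/n = 163 − 121.5 = 41.5
Sxy = Σxy − (Σx)(Σy)/n = 48.3 − 66.6 = -18.3
b = Sxy/Sxx = -18.3/41.5 = -0.440964
a = ȳ − b·x̄ = 2.466667 − (-0.440964)·4.5 = 4.451004
ŷ(2) = 4.451004 + (-0.440964)·2 = 3.569076
residual = y − ŷ = 3.3 − 3.569076 = -0.269076

-0.269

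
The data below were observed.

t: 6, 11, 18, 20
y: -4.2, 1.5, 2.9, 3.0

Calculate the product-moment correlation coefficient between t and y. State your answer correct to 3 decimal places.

n = 4, Σx = 55, Σy = 3.2, Σxy = 103.5, Σx² = 881, Σy² = 37.3
Sxx = Σx² − (Σx)²/n = 881 − 756.25 = 124.75
Sxy = Σxy − (Σx)(Σy)/n = 103.5 − 44 = 59.5
Syy = Σy² − (Σy)²/n = 37.3 − 2.56 = 34.74
r = Sxy/√(Sxx·Syy) = 59.5/√(4333.815) = 59.5/65.831717 = 0.903820

0.904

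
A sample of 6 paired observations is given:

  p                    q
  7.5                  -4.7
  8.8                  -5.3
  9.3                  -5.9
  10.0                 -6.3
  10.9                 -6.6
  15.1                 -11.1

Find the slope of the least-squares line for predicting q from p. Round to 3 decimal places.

-0.858

n = 6, Σx = 61.6, Σy = -39.9, Σxy = -439.31, Σx² = 667
Sxx = Σx² − (Σx)²/n = 667 − 632.426667 = 34.573333
Sxy = Σxy − (Σx)(Σy)/n = -439.31 − (-409.64) = -29.67
b = Sxy/Sxx = -29.67/34.573333 = -0.858176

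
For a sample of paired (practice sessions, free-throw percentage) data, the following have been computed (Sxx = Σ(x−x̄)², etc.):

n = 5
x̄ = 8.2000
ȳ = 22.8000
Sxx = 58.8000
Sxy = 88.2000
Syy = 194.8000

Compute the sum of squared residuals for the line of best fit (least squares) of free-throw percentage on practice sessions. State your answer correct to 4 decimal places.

b = Sxy/Sxx = 88.2/58.8 = 1.5
SSE = Syy − b·Sxy = 194.8 − 1.5·88.2 = 62.5

62.5000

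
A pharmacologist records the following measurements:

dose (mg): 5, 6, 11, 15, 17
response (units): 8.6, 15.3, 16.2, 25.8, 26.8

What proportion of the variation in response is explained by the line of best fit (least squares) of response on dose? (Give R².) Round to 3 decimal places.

0.897

n = 5, Σx = 54, Σy = 92.7, Σxy = 1155.6, Σx² = 696, Σy² = 1954.37
Sxx = Σx² − (Σx)²/n = 696 − 583.2 = 112.8
Sxy = Σxy − (Σx)(Σy)/n = 1155.6 − 1001.16 = 154.44
Syy = Σy² − (Σy)²/n = 1954.37 − 1718.658 = 235.712
R² = Sxy²/(Sxx·Syy) = (154.44)²/(112.8·235.712) = 0.897075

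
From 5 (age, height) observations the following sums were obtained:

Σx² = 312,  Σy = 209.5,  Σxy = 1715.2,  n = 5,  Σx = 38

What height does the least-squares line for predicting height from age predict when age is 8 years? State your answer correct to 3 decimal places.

Sxx = Σx² − (Σx)²/n = 312 − 288.8 = 23.2
Sxy = Σxy − (Σx)(Σy)/n = 1715.2 − 1592.2 = 123
b = Sxy/Sxx = 123/23.2 = 5.301724
a = ȳ − b·x̄ = 41.9 − 5.301724·7.6 = 1.606897
ŷ(8) = a + b·8 = 1.606897 + 5.301724·8 = 44.020690

44.021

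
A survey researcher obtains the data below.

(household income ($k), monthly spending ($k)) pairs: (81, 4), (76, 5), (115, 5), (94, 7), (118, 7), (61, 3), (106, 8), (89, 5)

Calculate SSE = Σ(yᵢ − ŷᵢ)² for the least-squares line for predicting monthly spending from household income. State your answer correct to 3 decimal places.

n = 8, Σx = 740, Σy = 44, Σxy = 4239, Σx² = 71200, Σy² = 262
Sxx = Σx² − (Σx)²/n = 71200 − 68450 = 2750
Sxy = Σxy − (Σx)(Σy)/n = 4239 − 4070 = 169
Syy = Σy² − (Σy)²/n = 262 − 242 = 20
b = Sxy/Sxx = 169/2750 = 0.061455
SSE = Syy − b·Sxy = 20 − 0.061455·169 = 9.614182

9.614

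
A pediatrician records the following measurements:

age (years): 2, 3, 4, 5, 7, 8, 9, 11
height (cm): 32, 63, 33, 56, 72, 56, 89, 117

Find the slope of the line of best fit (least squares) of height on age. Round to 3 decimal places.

7.728

n = 8, Σx = 49, Σy = 518, Σxy = 3705, Σx² = 369
Sxx = Σx² − (Σx)²/n = 369 − 300.125 = 68.875
Sxy = Σxy − (Σx)(Σy)/n = 3705 − 3172.75 = 532.25
b = Sxy/Sxx = 532.25/68.875 = 7.727768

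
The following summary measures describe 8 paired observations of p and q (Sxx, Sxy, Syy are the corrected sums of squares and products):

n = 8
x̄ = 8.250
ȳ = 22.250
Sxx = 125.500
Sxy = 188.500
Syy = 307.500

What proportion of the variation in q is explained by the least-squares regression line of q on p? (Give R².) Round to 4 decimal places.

R² = Sxy²/(Sxx·Syy) = (188.5)²/(125.5·307.5) = 0.920733

0.9207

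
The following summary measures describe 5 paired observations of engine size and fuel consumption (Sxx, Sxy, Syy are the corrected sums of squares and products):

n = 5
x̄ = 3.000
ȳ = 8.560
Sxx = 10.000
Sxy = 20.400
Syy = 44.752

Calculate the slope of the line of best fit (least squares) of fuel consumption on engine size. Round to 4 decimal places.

2.0400

b = Sxy/Sxx = 20.4/10 = 2.04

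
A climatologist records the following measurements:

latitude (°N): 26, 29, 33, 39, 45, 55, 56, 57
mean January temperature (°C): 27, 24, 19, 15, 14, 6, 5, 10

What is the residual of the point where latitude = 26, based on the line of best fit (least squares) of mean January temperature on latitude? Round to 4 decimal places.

n = 8, Σx = 340, Σy = 120, Σxy = 4420, Σx² = 15562
Sxx = Σx² − (Σx)²/n = 15562 − 14450 = 1112
Sxy = Σxy − (Σx)(Σy)/n = 4420 − 5100 = -680
b = Sxy/Sxx = -680/1112 = -0.611511
a = ȳ − b·x̄ = 15 − (-0.611511)·42.5 = 40.989209
ŷ(26) = 40.989209 + (-0.611511)·26 = 25.089928
residual = y − ŷ = 27 − 25.089928 = 1.910072

1.9101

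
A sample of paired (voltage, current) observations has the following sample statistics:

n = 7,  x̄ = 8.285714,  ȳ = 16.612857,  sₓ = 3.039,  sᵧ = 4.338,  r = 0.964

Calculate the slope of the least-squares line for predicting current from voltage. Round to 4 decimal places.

b = r · sᵧ/sₓ = 0.964 · 4.338/3.039 = 1.376055

1.3761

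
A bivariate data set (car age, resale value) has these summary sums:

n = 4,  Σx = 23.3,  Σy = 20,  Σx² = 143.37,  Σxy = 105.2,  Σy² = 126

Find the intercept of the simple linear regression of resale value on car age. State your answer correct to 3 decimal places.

13.607

Sxx = Σx² − (Σx)²/n = 143.37 − 135.7225 = 7.6475
Sxy = Σxy − (Σx)(Σy)/n = 105.2 − 116.5 = -11.3
b = Sxy/Sxx = -11.3/7.6475 = -1.477607
a = ȳ − b·x̄ = 5 − (-1.477607)·5.825 = 13.607061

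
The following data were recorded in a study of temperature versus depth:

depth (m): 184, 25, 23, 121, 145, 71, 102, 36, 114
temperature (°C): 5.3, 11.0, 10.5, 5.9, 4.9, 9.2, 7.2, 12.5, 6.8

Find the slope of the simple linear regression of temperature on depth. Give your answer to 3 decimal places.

-0.045

n = 9, Σx = 821, Σy = 73.3, Σxy = 5528.9, Σx² = 100413
Sxx = Σx² − (Σx)²/n = 100413 − 74893.444444 = 25519.555556
Sxy = Σxy − (Σx)(Σy)/n = 5528.9 − 6686.588889 = -1157.688889
b = Sxy/Sxx = -1157.688889/25519.555556 = -0.045365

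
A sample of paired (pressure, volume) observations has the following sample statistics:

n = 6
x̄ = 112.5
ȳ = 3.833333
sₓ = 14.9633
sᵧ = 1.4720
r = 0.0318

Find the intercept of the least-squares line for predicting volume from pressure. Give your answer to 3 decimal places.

b = r · sᵧ/sₓ = 0.0318 · 1.472/14.9633 = 0.003128
a = ȳ − b·x̄ = 3.833333 − 0.003128·112.5 = 3.481400

3.481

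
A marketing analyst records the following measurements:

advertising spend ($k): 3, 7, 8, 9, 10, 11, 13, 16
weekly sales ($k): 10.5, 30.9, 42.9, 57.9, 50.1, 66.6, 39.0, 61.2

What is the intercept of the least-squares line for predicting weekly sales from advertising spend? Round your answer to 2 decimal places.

11.38

n = 8, Σx = 77, Σy = 359.1, Σxy = 3831.9, Σx² = 849
Sxx = Σx² − (Σx)²/n = 849 − 741.125 = 107.875
Sxy = Σxy − (Σx)(Σy)/n = 3831.9 − 3456.3375 = 375.5625
b = Sxy/Sxx = 375.5625/107.875 = 3.481460
a = ȳ − b·x̄ = 44.8875 − 3.481460·9.625 = 11.378447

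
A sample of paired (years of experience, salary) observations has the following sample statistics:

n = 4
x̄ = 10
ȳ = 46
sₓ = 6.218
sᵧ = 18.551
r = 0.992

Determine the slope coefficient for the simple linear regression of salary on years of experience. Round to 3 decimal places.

b = r · sᵧ/sₓ = 0.992 · 18.551/6.218 = 2.959568

2.960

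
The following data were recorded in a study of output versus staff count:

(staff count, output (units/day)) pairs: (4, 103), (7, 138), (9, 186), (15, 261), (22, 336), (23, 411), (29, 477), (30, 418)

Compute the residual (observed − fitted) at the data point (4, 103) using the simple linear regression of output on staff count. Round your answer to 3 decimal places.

-5.465

n = 8, Σx = 139, Σy = 2330, Σxy = 50185, Σx² = 3125
Sxx = Σx² − (Σx)²/n = 3125 − 2415.125 = 709.875
Sxy = Σxy − (Σx)(Σy)/n = 50185 − 40483.75 = 9701.25
b = Sxy/Sxx = 9701.25/709.875 = 13.666138
a = ȳ − b·x̄ = 291.25 − 13.666138·17.375 = 53.800845
ŷ(4) = 53.800845 + 13.666138·4 = 108.465399
residual = y − ŷ = 103 − 108.465399 = -5.465399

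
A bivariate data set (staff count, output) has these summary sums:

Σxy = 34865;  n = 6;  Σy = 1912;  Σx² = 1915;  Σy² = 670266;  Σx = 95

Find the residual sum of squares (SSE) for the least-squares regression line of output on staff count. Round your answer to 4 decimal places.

9656.7059

Sxx = Σx² − (Σx)²/n = 1915 − 1504.166667 = 410.833333
Sxy = Σxy − (Σx)(Σy)/n = 34865 − 30273.333333 = 4591.666667
Syy = Σy² − (Σy)²/n = 670266 − 609290.666667 = 60975.333333
b = Sxy/Sxx = 4591.666667/410.833333 = 11.176471
SSE = Syy − b·Sxy = 60975.333333 − 11.176471·4591.666667 = 9656.705882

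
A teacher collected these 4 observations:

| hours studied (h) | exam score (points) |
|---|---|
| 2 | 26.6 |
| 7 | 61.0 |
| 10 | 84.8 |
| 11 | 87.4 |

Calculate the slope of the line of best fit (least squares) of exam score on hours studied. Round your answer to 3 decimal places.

n = 4, Σx = 30, Σy = 259.8, Σxy = 2289.6, Σx² = 274
Sxx = Σx² − (Σx)²/n = 274 − 225 = 49
Sxy = Σxy − (Σx)(Σy)/n = 2289.6 − 1948.5 = 341.1
b = Sxy/Sxx = 341.1/49 = 6.961224

6.961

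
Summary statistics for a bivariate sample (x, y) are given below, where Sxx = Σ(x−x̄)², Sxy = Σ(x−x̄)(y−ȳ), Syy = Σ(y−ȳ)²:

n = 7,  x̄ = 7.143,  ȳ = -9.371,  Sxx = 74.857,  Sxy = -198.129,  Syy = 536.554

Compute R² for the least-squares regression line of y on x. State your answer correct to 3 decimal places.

R² = Sxy²/(Sxx·Syy) = (-198.129)²/(74.857·536.554) = 0.977350

0.977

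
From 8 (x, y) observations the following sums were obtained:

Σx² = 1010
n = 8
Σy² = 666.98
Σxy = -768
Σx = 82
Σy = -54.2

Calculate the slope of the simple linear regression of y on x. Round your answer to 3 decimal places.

Sxx = Σx² − (Σx)²/n = 1010 − 840.5 = 169.5
Sxy = Σxy − (Σx)(Σy)/n = -768 − (-555.55) = -212.45
b = Sxy/Sxx = -212.45/169.5 = -1.253392

-1.253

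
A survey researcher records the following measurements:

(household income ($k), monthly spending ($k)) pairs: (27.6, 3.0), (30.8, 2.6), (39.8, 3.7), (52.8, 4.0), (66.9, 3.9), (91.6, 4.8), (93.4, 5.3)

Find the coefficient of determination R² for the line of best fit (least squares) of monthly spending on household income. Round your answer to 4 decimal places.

0.8895

n = 7, Σx = 402.9, Σy = 27.3, Σxy = 1716.95, Σx² = 27672.01, Σy² = 111.79
Sxx = Σx² − (Σx)²/n = 27672.01 − 23189.772857 = 4482.237143
Sxy = Σxy − (Σx)(Σy)/n = 1716.95 − 1571.31 = 145.64
Syy = Σy² − (Σy)²/n = 111.79 − 106.47 = 5.32
R² = Sxy²/(Sxx·Syy) = (145.64)²/(4482.237143·5.32) = 0.889518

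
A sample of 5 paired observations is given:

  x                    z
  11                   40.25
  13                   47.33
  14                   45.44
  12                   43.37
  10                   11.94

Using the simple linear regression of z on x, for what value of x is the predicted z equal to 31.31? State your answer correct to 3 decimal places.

11.142

n = 5, Σx = 60, Σy = 188.33, Σxy = 2334.04, Σx² = 730
Sxx = Σx² − (Σx)²/n = 730 − 720 = 10
Sxy = Σxy − (Σx)(Σy)/n = 2334.04 − 2259.96 = 74.08
b = Sxy/Sxx = 74.08/10 = 7.408
a = ȳ − b·x̄ = 37.666 − 7.408·12 = -51.23
Set a + b·x = 31.31: x = (31.31 − (-51.23)) / 7.408 = 11.142009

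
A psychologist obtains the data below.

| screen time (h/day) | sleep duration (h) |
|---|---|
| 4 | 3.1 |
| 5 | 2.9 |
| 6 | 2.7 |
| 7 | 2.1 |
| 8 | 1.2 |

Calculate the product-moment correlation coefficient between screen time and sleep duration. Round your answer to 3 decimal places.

-0.947

n = 5, Σx = 30, Σy = 12, Σxy = 67.4, Σx² = 190, Σy² = 31.16
Sxx = Σx² − (Σx)²/n = 190 − 180 = 10
Sxy = Σxy − (Σx)(Σy)/n = 67.4 − 72 = -4.6
Syy = Σy² − (Σy)²/n = 31.16 − 28.8 = 2.36
r = Sxy/√(Sxx·Syy) = -4.6/√(23.6) = -4.6/4.857983 = -0.946895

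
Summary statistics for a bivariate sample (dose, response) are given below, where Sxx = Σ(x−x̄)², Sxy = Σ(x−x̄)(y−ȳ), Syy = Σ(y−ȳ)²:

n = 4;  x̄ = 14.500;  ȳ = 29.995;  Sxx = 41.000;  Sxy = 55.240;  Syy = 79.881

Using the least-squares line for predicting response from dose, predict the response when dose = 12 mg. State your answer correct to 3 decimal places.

b = Sxy/Sxx = 55.24/41 = 1.347317
a = ȳ − b·x̄ = 29.995 − 1.347317·14.5 = 10.458902
ŷ(12) = a + b·12 = 10.458902 + 1.347317·12 = 26.626707

26.627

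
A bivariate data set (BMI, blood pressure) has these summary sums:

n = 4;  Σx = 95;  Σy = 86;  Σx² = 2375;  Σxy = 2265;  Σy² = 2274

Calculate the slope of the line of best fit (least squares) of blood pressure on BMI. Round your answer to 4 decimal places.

Sxx = Σx² − (Σx)²/n = 2375 − 2256.25 = 118.75
Sxy = Σxy − (Σx)(Σy)/n = 2265 − 2042.5 = 222.5
b = Sxy/Sxx = 222.5/118.75 = 1.873684

1.8737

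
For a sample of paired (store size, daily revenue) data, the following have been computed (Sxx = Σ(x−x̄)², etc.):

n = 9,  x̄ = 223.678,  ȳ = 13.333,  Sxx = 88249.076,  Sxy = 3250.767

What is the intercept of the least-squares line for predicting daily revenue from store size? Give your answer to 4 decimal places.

b = Sxy/Sxx = 3250.767/88249.076 = 0.036836
a = ȳ − b·x̄ = 13.333 − 0.036836·223.678 = 5.093536

5.0935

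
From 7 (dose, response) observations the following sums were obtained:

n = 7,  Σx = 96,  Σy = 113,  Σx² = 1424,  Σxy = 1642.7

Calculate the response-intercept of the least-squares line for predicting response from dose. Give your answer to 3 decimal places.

4.272

Sxx = Σx² − (Σx)²/n = 1424 − 1316.571429 = 107.428571
Sxy = Σxy − (Σx)(Σy)/n = 1642.7 − 1549.714286 = 92.985714
b = Sxy/Sxx = 92.985714/107.428571 = 0.865559
a = ȳ − b·x̄ = 16.142857 − 0.865559·13.714286 = 4.272340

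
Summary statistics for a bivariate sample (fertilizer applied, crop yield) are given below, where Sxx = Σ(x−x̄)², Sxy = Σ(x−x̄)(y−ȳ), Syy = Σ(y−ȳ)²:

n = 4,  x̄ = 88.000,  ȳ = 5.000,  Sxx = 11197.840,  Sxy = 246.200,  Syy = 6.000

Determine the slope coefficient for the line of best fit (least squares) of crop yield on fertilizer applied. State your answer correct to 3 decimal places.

b = Sxy/Sxx = 246.2/11197.84 = 0.021986

0.022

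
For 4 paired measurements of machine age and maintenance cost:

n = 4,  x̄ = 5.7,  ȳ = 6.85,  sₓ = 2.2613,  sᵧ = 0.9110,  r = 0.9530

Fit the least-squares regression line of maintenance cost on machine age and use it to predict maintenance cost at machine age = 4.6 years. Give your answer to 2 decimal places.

b = r · sᵧ/sₓ = 0.953 · 0.911/2.2613 = 0.383931
a = ȳ − b·x̄ = 6.85 − 0.383931·5.7 = 4.661594
ŷ(4.6) = a + b·4.6 = 4.661594 + 0.383931·4.6 = 6.427676

6.43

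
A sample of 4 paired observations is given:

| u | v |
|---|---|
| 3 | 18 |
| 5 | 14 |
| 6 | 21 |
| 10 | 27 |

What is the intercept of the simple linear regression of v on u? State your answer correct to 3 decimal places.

10.769

n = 4, Σx = 24, Σy = 80, Σxy = 520, Σx² = 170
Sxx = Σx² − (Σx)²/n = 170 − 144 = 26
Sxy = Σxy − (Σx)(Σy)/n = 520 − 480 = 40
b = Sxy/Sxx = 40/26 = 1.538462
a = ȳ − b·x̄ = 20 − 1.538462·6 = 10.769231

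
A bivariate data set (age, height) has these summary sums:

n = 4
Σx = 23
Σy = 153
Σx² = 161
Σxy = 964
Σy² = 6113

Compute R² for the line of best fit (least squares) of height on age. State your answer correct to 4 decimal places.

Sxx = Σx² − (Σx)²/n = 161 − 132.25 = 28.75
Sxy = Σxy − (Σx)(Σy)/n = 964 − 879.75 = 84.25
Syy = Σy² − (Σy)²/n = 6113 − 5852.25 = 260.75
R² = Sxy²/(Sxx·Syy) = (84.25)²/(28.75·260.75) = 0.946842

0.9468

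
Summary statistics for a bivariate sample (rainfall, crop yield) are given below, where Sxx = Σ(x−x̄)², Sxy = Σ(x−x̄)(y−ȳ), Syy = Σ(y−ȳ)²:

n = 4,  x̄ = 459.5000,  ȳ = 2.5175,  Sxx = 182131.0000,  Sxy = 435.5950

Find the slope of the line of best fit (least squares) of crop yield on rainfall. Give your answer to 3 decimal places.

0.002

b = Sxy/Sxx = 435.595/182131 = 0.002392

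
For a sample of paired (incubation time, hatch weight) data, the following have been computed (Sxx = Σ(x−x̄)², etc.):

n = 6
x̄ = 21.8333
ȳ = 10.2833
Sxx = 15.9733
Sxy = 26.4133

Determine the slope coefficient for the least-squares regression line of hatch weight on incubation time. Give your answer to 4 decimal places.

1.6536

b = Sxy/Sxx = 26.4133/15.9733 = 1.653591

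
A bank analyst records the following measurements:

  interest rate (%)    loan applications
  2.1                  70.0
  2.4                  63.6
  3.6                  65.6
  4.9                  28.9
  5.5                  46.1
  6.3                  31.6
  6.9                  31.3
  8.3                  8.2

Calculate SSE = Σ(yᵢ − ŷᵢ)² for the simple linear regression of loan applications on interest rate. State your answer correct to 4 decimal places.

443.3544

n = 8, Σx = 40, Σy = 345.3, Σxy = 1414.07, Σx² = 233.58, Σy² = 18254.23
Sxx = Σx² − (Σx)²/n = 233.58 − 200 = 33.58
Sxy = Σxy − (Σx)(Σy)/n = 1414.07 − 1726.5 = -312.43
Syy = Σy² − (Σy)²/n = 18254.23 − 14904.01125 = 3350.21875
b = Sxy/Sxx = -312.43/33.58 = -9.304050
SSE = Syy − b·Sxy = 3350.21875 − (-9.304050)·(-312.43) = 443.354399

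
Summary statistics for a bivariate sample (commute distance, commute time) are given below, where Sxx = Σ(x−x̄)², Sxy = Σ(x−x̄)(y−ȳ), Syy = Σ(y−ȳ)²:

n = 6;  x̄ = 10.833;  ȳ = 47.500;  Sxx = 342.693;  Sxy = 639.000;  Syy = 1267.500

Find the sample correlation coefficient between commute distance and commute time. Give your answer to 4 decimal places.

r = Sxy/√(Sxx·Syy) = 639/√(434363.3775) = 639/659.062499 = 0.969559

0.9696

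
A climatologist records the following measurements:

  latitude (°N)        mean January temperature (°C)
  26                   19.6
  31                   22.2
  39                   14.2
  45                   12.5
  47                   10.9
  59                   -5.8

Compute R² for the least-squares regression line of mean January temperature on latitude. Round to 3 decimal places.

n = 6, Σx = 247, Σy = 73.6, Σxy = 2484.2, Σx² = 10873, Σy² = 1387.34
Sxx = Σx² − (Σx)²/n = 10873 − 10168.166667 = 704.833333
Sxy = Σxy − (Σx)(Σy)/n = 2484.2 − 3029.866667 = -545.666667
Syy = Σy² − (Σy)²/n = 1387.34 − 902.826667 = 484.513333
R² = Sxy²/(Sxx·Syy) = (-545.666667)²/(704.833333·484.513333) = 0.871892

0.872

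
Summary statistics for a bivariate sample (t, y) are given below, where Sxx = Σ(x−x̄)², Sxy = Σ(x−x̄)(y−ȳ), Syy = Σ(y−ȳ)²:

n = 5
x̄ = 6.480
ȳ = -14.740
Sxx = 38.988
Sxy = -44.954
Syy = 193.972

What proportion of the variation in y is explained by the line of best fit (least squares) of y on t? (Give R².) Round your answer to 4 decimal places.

0.2672

R² = Sxy²/(Sxx·Syy) = (-44.954)²/(38.988·193.972) = 0.267219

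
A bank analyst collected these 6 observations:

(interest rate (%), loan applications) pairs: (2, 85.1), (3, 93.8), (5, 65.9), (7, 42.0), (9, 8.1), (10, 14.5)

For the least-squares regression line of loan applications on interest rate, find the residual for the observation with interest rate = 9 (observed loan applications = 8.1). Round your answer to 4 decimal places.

-10.9628

n = 6, Σx = 36, Σy = 309.4, Σxy = 1293, Σx² = 268
Sxx = Σx² − (Σx)²/n = 268 − 216 = 52
Sxy = Σxy − (Σx)(Σy)/n = 1293 − 1856.4 = -563.4
b = Sxy/Sxx = -563.4/52 = -10.834615
a = ȳ − b·x̄ = 51.566667 − (-10.834615)·6 = 116.574359
ŷ(9) = 116.574359 + (-10.834615)·9 = 19.062821
residual = y − ŷ = 8.1 − 19.062821 = -10.962821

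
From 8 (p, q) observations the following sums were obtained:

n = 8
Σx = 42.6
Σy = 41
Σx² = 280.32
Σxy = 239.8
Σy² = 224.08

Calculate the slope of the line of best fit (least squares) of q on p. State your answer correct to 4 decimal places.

Sxx = Σx² − (Σx)²/n = 280.32 − 226.845 = 53.475
Sxy = Σxy − (Σx)(Σy)/n = 239.8 − 218.325 = 21.475
b = Sxy/Sxx = 21.475/53.475 = 0.401590

0.4016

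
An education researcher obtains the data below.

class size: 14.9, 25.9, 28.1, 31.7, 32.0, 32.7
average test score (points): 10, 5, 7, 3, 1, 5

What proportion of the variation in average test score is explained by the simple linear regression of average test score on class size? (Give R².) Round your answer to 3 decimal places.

0.704

n = 6, Σx = 165.3, Σy = 31, Σxy = 765.8, Σx² = 4780.61, Σy² = 209
Sxx = Σx² − (Σx)²/n = 4780.61 − 4554.015 = 226.595
Sxy = Σxy − (Σx)(Σy)/n = 765.8 − 854.05 = -88.25
Syy = Σy² − (Σy)²/n = 209 − 160.166667 = 48.833333
R² = Sxy²/(Sxx·Syy) = (-88.25)²/(226.595·48.833333) = 0.703822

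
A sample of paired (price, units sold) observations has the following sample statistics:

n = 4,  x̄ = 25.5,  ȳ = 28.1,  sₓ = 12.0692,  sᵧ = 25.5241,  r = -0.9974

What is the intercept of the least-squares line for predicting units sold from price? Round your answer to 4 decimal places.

81.8875

b = r · sᵧ/sₓ = -0.9974 · 25.5241/12.0692 = -2.109314
a = ȳ − b·x̄ = 28.1 − (-2.109314)·25.5 = 81.887517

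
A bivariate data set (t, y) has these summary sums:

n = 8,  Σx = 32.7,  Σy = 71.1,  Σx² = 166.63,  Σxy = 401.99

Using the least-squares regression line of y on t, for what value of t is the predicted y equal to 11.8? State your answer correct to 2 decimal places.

4.95

Sxx = Σx² − (Σx)²/n = 166.63 − 133.66125 = 32.96875
Sxy = Σxy − (Σx)(Σy)/n = 401.99 − 290.62125 = 111.36875
b = Sxy/Sxx = 111.36875/32.96875 = 3.378009
a = ȳ − b·x̄ = 8.8875 − 3.378009·4.0875 = -4.920114
Set a + b·x = 11.8: x = (11.8 − (-4.920114)) / 3.378009 = 4.949694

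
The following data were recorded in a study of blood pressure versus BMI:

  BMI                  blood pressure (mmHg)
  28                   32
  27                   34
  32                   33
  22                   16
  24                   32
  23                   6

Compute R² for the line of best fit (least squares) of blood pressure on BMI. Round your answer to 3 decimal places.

0.470

n = 6, Σx = 156, Σy = 153, Σxy = 4128, Σx² = 4126, Σy² = 4585
Sxx = Σx² − (Σx)²/n = 4126 − 4056 = 70
Sxy = Σxy − (Σx)(Σy)/n = 4128 − 3978 = 150
Syy = Σy² − (Σy)²/n = 4585 − 3901.5 = 683.5
R² = Sxy²/(Sxx·Syy) = (150)²/(70·683.5) = 0.470269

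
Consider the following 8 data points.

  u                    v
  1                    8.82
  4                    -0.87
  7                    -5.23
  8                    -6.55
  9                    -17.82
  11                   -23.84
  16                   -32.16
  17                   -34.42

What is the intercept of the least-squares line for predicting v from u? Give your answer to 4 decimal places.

n = 8, Σx = 73, Σy = -112.07, Σxy = -1605.99, Σx² = 877
Sxx = Σx² − (Σx)²/n = 877 − 666.125 = 210.875
Sxy = Σxy − (Σx)(Σy)/n = -1605.99 − (-1022.63875) = -583.35125
b = Sxy/Sxx = -583.35125/210.875 = -2.766337
a = ȳ − b·x̄ = -14.00875 − (-2.766337)·9.125 = 11.234072

11.2341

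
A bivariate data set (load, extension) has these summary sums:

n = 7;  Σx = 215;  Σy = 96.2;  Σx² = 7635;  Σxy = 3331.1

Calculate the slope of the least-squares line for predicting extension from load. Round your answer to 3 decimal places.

Sxx = Σx² − (Σx)²/n = 7635 − 6603.571429 = 1031.428571
Sxy = Σxy − (Σx)(Σy)/n = 3331.1 − 2954.714286 = 376.385714
b = Sxy/Sxx = 376.385714/1031.428571 = 0.364917

0.365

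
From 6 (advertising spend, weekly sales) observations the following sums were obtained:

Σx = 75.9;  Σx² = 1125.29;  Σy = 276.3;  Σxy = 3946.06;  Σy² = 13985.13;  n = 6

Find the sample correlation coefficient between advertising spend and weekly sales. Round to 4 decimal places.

Sxx = Σx² − (Σx)²/n = 1125.29 − 960.135 = 165.155
Sxy = Σxy − (Σx)(Σy)/n = 3946.06 − 3495.195 = 450.865
Syy = Σy² − (Σy)²/n = 13985.13 − 12723.615 = 1261.515
r = Sxy/√(Sxx·Syy) = 450.865/√(208345.509825) = 450.865/456.448803 = 0.987767

0.9878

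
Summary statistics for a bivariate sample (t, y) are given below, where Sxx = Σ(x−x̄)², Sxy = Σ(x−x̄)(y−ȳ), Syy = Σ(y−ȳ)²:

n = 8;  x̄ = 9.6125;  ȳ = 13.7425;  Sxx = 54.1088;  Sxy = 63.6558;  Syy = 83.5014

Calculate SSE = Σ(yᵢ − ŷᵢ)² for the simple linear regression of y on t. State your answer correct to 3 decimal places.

8.614

b = Sxy/Sxx = 63.6558/54.1088 = 1.176441
SSE = Syy − b·Sxy = 83.5014 − 1.176441·63.6558 = 8.614120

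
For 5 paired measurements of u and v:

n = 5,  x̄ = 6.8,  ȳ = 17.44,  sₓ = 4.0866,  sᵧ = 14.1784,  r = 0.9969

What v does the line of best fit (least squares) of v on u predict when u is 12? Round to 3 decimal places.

35.425

b = r · sᵧ/sₓ = 0.9969 · 14.1784/4.0866 = 3.458730
a = ȳ − b·x̄ = 17.44 − 3.458730·6.8 = -6.079366
ŷ(12) = a + b·12 = -6.079366 + 3.458730·12 = 35.425397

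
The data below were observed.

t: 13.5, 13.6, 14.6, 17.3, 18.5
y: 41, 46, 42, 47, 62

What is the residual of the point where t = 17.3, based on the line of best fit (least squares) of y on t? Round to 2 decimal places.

n = 5, Σx = 77.5, Σy = 238, Σxy = 3752.4, Σx² = 1221.91
Sxx = Σx² − (Σx)²/n = 1221.91 − 1201.25 = 20.66
Sxy = Σxy − (Σx)(Σy)/n = 3752.4 − 3689 = 63.4
b = Sxy/Sxx = 63.4/20.66 = 3.068732
a = ȳ − b·x̄ = 47.6 − 3.068732·15.5 = 0.034656
ŷ(17.3) = 0.034656 + 3.068732·17.3 = 53.123717
residual = y − ŷ = 47 − 53.123717 = -6.123717

-6.12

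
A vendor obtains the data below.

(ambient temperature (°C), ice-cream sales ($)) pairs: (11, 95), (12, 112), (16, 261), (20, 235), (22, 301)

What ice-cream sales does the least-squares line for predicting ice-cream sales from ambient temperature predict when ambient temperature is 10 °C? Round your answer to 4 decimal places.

n = 5, Σx = 81, Σy = 1004, Σxy = 17887, Σx² = 1405
Sxx = Σx² − (Σx)²/n = 1405 − 1312.2 = 92.8
Sxy = Σxy − (Σx)(Σy)/n = 17887 − 16264.8 = 1622.2
b = Sxy/Sxx = 1622.2/92.8 = 17.480603
a = ȳ − b·x̄ = 200.8 − 17.480603·16.2 = -82.385776
ŷ(10) = a + b·10 = -82.385776 + 17.480603·10 = 92.420259

92.4203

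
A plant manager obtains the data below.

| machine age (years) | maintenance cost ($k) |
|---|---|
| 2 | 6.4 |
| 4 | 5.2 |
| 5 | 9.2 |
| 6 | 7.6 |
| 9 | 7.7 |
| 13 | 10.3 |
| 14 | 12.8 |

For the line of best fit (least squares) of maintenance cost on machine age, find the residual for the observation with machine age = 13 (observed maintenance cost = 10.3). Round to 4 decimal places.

-0.7209

n = 7, Σx = 53, Σy = 59.2, Σxy = 507.6, Σx² = 527
Sxx = Σx² − (Σx)²/n = 527 − 401.285714 = 125.714286
Sxy = Σxy − (Σx)(Σy)/n = 507.6 − 448.228571 = 59.371429
b = Sxy/Sxx = 59.371429/125.714286 = 0.472273
a = ȳ − b·x̄ = 8.457143 − 0.472273·7.571429 = 4.881364
ŷ(13) = 4.881364 + 0.472273·13 = 11.020909
residual = y − ŷ = 10.3 − 11.020909 = -0.720909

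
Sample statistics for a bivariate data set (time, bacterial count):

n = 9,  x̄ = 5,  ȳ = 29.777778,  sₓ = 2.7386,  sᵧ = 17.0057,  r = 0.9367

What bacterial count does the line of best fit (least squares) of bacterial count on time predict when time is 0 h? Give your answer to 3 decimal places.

b = r · sᵧ/sₓ = 0.9367 · 17.0057/2.7386 = 5.816563
a = ȳ − b·x̄ = 29.777778 − 5.816563·5 = 0.694963
ŷ(0) = a + b·0 = 0.694963 + 5.816563·0 = 0.694963

0.695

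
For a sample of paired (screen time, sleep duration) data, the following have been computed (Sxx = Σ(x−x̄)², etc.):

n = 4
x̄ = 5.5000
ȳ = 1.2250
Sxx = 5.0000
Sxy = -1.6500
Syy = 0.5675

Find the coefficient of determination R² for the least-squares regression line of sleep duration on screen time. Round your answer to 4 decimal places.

0.9595

R² = Sxy²/(Sxx·Syy) = (-1.65)²/(5·0.5675) = 0.959471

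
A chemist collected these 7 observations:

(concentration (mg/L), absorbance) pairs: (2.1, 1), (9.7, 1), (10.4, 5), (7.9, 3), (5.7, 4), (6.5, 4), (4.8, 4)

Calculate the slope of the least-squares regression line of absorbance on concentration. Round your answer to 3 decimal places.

0.150

n = 7, Σx = 47.1, Σy = 22, Σxy = 155.5, Σx² = 366.85
Sxx = Σx² − (Σx)²/n = 366.85 − 316.915714 = 49.934286
Sxy = Σxy − (Σx)(Σy)/n = 155.5 − 148.028571 = 7.471429
b = Sxy/Sxx = 7.471429/49.934286 = 0.149625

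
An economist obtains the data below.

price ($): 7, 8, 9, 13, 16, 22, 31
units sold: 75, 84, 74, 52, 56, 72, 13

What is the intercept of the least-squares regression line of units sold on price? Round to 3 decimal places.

94.811

n = 7, Σx = 106, Σy = 426, Σxy = 5422, Σx² = 2064
Sxx = Σx² − (Σx)²/n = 2064 − 1605.142857 = 458.857143
Sxy = Σxy − (Σx)(Σy)/n = 5422 − 6450.857143 = -1028.857143
b = Sxy/Sxx = -1028.857143/458.857143 = -2.242217
a = ȳ − b·x̄ = 60.857143 − (-2.242217)·15.142857 = 94.810710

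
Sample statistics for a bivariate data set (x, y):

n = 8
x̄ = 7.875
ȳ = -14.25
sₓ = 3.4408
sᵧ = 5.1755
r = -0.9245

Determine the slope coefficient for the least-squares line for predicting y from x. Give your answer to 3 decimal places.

-1.391

b = r · sᵧ/sₓ = -0.9245 · 5.1755/3.4408 = -1.390592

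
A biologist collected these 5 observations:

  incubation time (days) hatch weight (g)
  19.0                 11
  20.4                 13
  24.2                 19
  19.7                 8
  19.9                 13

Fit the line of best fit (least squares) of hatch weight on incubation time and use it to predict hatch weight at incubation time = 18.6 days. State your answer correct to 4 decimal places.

n = 5, Σx = 103.2, Σy = 64, Σxy = 1350.3, Σx² = 2146.9
Sxx = Σx² − (Σx)²/n = 2146.9 − 2130.048 = 16.852
Sxy = Σxy − (Σx)(Σy)/n = 1350.3 − 1320.96 = 29.34
b = Sxy/Sxx = 29.34/16.852 = 1.741040
a = ȳ − b·x̄ = 12.8 − 1.741040·20.64 = -23.135058
ŷ(18.6) = a + b·18.6 = -23.135058 + 1.741040·18.6 = 9.248279

9.2483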